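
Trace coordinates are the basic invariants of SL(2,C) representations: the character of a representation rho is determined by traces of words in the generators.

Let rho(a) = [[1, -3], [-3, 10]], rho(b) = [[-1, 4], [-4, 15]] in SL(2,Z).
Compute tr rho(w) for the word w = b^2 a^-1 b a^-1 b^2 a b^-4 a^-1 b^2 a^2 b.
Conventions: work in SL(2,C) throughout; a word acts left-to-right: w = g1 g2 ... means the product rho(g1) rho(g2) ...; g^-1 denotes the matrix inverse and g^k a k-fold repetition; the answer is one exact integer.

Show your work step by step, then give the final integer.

rho(b) = [[-1, 4], [-4, 15]]
... * rho(b) = [[-1, 4], [-4, 15]]  ->  [[-15, 56], [-56, 209]]
... * rho(a^-1) = [[10, 3], [3, 1]]  ->  [[18, 11], [67, 41]]
... * rho(b) = [[-1, 4], [-4, 15]]  ->  [[-62, 237], [-231, 883]]
... * rho(a^-1) = [[10, 3], [3, 1]]  ->  [[91, 51], [339, 190]]
... * rho(b) = [[-1, 4], [-4, 15]]  ->  [[-295, 1129], [-1099, 4206]]
... * rho(b) = [[-1, 4], [-4, 15]]  ->  [[-4221, 15755], [-15725, 58694]]
... * rho(a) = [[1, -3], [-3, 10]]  ->  [[-51486, 170213], [-191807, 634115]]
... * rho(b^-1) = [[15, -4], [4, -1]]  ->  [[-91438, 35731], [-340645, 133113]]
... * rho(b^-1) = [[15, -4], [4, -1]]  ->  [[-1228646, 330021], [-4577223, 1229467]]
... * rho(b^-1) = [[15, -4], [4, -1]]  ->  [[-17109606, 4584563], [-63740477, 17079425]]
... * rho(b^-1) = [[15, -4], [4, -1]]  ->  [[-238305838, 63853861], [-887789455, 237882483]]
... * rho(a^-1) = [[10, 3], [3, 1]]  ->  [[-2191496797, -651063653], [-8164247101, -2425485882]]
... * rho(b) = [[-1, 4], [-4, 15]]  ->  [[4795751409, -18531941983], [17866190629, -69039276634]]
... * rho(b) = [[-1, 4], [-4, 15]]  ->  [[69332016523, -258796124109], [258290915907, -964124386994]]
... * rho(a) = [[1, -3], [-3, 10]]  ->  [[845720388850, -2795957290659], [3150664076889, -10416116617661]]
... * rho(a) = [[1, -3], [-3, 10]]  ->  [[9233592260827, -30496734073140], [34399013929872, -113613158407277]]
... * rho(b) = [[-1, 4], [-4, 15]]  ->  [[112753344031733, -420516642053792], [420053619699236, -1566601320389667]]
tr = 112753344031733 + -1566601320389667 = -1453847976357934

-1453847976357934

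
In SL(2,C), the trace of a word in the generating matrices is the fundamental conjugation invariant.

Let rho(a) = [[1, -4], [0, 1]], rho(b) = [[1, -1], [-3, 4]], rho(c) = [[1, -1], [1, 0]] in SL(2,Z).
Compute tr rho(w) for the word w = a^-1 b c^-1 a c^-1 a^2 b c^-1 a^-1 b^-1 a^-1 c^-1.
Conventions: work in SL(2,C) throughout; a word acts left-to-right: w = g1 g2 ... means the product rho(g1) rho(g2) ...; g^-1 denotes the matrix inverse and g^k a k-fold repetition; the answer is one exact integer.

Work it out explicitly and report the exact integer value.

102238

rho(a^-1) = [[1, 4], [0, 1]]
... * rho(b) = [[1, -1], [-3, 4]]  ->  [[-11, 15], [-3, 4]]
... * rho(c^-1) = [[0, 1], [-1, 1]]  ->  [[-15, 4], [-4, 1]]
... * rho(a) = [[1, -4], [0, 1]]  ->  [[-15, 64], [-4, 17]]
... * rho(c^-1) = [[0, 1], [-1, 1]]  ->  [[-64, 49], [-17, 13]]
... * rho(a) = [[1, -4], [0, 1]]  ->  [[-64, 305], [-17, 81]]
... * rho(a) = [[1, -4], [0, 1]]  ->  [[-64, 561], [-17, 149]]
... * rho(b) = [[1, -1], [-3, 4]]  ->  [[-1747, 2308], [-464, 613]]
... * rho(c^-1) = [[0, 1], [-1, 1]]  ->  [[-2308, 561], [-613, 149]]
... * rho(a^-1) = [[1, 4], [0, 1]]  ->  [[-2308, -8671], [-613, -2303]]
... * rho(b^-1) = [[4, 1], [3, 1]]  ->  [[-35245, -10979], [-9361, -2916]]
... * rho(a^-1) = [[1, 4], [0, 1]]  ->  [[-35245, -151959], [-9361, -40360]]
... * rho(c^-1) = [[0, 1], [-1, 1]]  ->  [[151959, -187204], [40360, -49721]]
tr = 151959 + -49721 = 102238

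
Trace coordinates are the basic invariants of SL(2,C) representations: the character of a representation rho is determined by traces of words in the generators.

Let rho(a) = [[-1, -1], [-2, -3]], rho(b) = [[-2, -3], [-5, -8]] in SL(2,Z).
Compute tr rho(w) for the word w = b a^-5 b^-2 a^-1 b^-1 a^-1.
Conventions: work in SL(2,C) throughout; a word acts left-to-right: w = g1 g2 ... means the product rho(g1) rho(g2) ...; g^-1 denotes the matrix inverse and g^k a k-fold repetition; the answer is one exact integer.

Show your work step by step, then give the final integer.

-912436

rho(b) = [[-2, -3], [-5, -8]]
... * rho(a^-1) = [[-3, 1], [2, -1]]  ->  [[0, 1], [-1, 3]]
... * rho(a^-1) = [[-3, 1], [2, -1]]  ->  [[2, -1], [9, -4]]
... * rho(a^-1) = [[-3, 1], [2, -1]]  ->  [[-8, 3], [-35, 13]]
... * rho(a^-1) = [[-3, 1], [2, -1]]  ->  [[30, -11], [131, -48]]
... * rho(a^-1) = [[-3, 1], [2, -1]]  ->  [[-112, 41], [-489, 179]]
... * rho(b^-1) = [[-8, 3], [5, -2]]  ->  [[1101, -418], [4807, -1825]]
... * rho(b^-1) = [[-8, 3], [5, -2]]  ->  [[-10898, 4139], [-47581, 18071]]
... * rho(a^-1) = [[-3, 1], [2, -1]]  ->  [[40972, -15037], [178885, -65652]]
... * rho(b^-1) = [[-8, 3], [5, -2]]  ->  [[-402961, 152990], [-1759340, 667959]]
... * rho(a^-1) = [[-3, 1], [2, -1]]  ->  [[1514863, -555951], [6613938, -2427299]]
tr = 1514863 + -2427299 = -912436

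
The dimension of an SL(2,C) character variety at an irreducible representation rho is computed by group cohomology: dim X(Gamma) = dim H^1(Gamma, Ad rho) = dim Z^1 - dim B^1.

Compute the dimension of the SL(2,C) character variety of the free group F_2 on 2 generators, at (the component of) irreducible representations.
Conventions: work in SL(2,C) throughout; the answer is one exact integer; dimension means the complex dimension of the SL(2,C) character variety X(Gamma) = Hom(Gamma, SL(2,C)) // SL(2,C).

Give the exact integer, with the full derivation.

3

Gamma = F_2 has 2 generators and no relators.
A cocycle picks one sl_2 vector per generator freely, giving dim Z^1 = 3*2 = 6.
dim B^1 = 3: the coboundary map is injective because an irreducible image has centralizer 0 in sl_2.
Therefore dim X = 6 - 3 = 3.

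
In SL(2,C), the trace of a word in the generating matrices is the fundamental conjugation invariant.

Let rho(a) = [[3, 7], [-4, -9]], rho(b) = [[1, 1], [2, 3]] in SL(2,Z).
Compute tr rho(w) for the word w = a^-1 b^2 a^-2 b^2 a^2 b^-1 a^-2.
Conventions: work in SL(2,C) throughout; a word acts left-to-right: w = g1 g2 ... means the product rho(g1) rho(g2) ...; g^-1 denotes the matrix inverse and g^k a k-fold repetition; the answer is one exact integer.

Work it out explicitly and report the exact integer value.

rho(a^-1) = [[-9, -7], [4, 3]]
... * rho(b) = [[1, 1], [2, 3]]  ->  [[-23, -30], [10, 13]]
... * rho(b) = [[1, 1], [2, 3]]  ->  [[-83, -113], [36, 49]]
... * rho(a^-1) = [[-9, -7], [4, 3]]  ->  [[295, 242], [-128, -105]]
... * rho(a^-1) = [[-9, -7], [4, 3]]  ->  [[-1687, -1339], [732, 581]]
... * rho(b) = [[1, 1], [2, 3]]  ->  [[-4365, -5704], [1894, 2475]]
... * rho(b) = [[1, 1], [2, 3]]  ->  [[-15773, -21477], [6844, 9319]]
... * rho(a) = [[3, 7], [-4, -9]]  ->  [[38589, 82882], [-16744, -35963]]
... * rho(a) = [[3, 7], [-4, -9]]  ->  [[-215761, -475815], [93620, 206459]]
... * rho(b^-1) = [[3, -1], [-2, 1]]  ->  [[304347, -260054], [-132058, 112839]]
... * rho(a^-1) = [[-9, -7], [4, 3]]  ->  [[-3779339, -2910591], [1639878, 1262923]]
... * rho(a^-1) = [[-9, -7], [4, 3]]  ->  [[22371687, 17723600], [-9707210, -7690377]]
tr = 22371687 + -7690377 = 14681310

14681310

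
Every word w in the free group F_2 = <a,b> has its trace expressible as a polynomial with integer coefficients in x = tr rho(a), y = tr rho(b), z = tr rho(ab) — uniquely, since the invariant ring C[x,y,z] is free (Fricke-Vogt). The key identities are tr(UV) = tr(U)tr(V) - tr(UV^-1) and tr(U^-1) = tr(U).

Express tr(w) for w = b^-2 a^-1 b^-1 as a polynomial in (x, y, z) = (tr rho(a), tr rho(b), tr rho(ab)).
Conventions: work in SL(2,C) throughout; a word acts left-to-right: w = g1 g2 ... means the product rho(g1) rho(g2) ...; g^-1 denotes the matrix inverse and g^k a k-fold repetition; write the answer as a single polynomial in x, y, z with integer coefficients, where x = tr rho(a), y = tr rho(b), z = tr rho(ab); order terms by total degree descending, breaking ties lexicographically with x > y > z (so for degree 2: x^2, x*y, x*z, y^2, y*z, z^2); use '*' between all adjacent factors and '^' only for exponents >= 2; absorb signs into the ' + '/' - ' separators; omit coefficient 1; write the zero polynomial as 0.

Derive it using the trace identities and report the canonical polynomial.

tr(b^-1) = tr(b) = y
tr(b^-1 a) = tr(a) * tr(b) - tr(a b) = x*y - z
tr(a^-1 b^-1) = tr(b^-1) * tr(a) - tr(b^-1 a) = z
tr(b^-2 a^-1) = tr(a^-1 b^-1) * tr(b) - tr(a^-1) = y*z - x
tr(b^-2 a^-1 b^-1) = tr(b^-2 a^-1) * tr(b) - tr(b^-2 a^-1 b) = y^2*z - x*y - z

y^2*z - x*y - z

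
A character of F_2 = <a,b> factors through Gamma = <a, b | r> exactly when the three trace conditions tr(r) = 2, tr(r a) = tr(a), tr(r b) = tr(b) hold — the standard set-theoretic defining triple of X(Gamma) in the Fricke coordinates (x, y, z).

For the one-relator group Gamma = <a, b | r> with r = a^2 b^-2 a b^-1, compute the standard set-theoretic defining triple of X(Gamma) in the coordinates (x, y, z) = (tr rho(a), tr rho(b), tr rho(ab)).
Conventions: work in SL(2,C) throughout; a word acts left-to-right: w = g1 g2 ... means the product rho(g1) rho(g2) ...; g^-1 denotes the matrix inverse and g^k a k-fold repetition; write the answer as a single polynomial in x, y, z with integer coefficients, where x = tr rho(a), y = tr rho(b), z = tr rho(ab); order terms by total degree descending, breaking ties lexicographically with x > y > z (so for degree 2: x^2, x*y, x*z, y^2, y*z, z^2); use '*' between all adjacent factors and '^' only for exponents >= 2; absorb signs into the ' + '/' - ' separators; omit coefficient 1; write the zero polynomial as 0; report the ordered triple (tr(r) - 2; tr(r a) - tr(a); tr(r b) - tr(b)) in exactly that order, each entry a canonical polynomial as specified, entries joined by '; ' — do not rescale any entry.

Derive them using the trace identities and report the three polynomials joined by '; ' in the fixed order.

use: trace(a^2) = trace(a) trace(a) - trace(1) = x^2 - 2
use: trace(a^3) = trace(a) trace(a^2) - trace(a) = x^3 - 3*x
use: trace(b a^2) = trace(a) trace(b a) - trace(b) = x*z - y
trace(a^3 b) = trace(a) trace(b a^2) - trace(b a) = x^2*z - x*y - z
trace(a b^-1 a^2) = trace(a^3) trace(b) - trace(a^3 b) = x^3*y - x^2*z - 2*x*y + z
trace(b a b a) = trace(b a) trace(b a) - trace(1)   [split at repeated b] = z^2 - 2
apply: trace(b a b) = trace(b) trace(a b) - trace(a) = y*z - x
use: trace(a^2 b a b) = trace(a) trace(b a b a) - trace(b a b) = x*z^2 - y*z - x
trace(a b^-1 a^2 b) = trace(a^2 b a) trace(b) - trace(a^2 b a b) = x^2*y*z - x*y^2 - x*z^2 + x
use: trace(a b^-1 a^2 b^-1) = trace(a b^-1 a^2) trace(b) - trace(a b^-1 a^2 b) = x^3*y^2 - 2*x^2*y*z - x*y^2 + x*z^2 + y*z - x
apply: trace(a^2 b^-2 a b^-1) = trace(a b^-1 a^2 b^-1) trace(b) - trace(a b^-1 a^2) = x^3*y^3 - 2*x^2*y^2*z - x^3*y - x*y^3 + x*y*z^2 + x^2*z + y^2*z + x*y - z
apply: trace(a^4) = trace(a) trace(a^3) - trace(a^2)  (reduce the a square) = x^4 - 4*x^2 + 2
apply: trace(a^4 b) = trace(a) trace(a b a^2) - trace(a b a)  (reduce the a square) = x^3*z - x^2*y - 2*x*z + y
trace(a b^-1 a^3) = trace(a^4) trace(b) - trace(a^4 b)  (eliminate b^-1) = x^4*y - x^3*z - 3*x^2*y + 2*x*z + y
apply: trace(a^3 b a b) = trace(a) trace(a b a b a) - trace(a b a b)  (reduce the a square) = x^2*z^2 - x*y*z - x^2 - z^2 + 2
use: trace(a b^-1 a^3 b) = trace(a^3 b a) trace(b) - trace(a^3 b a b)  (eliminate b^-1) = x^3*y*z - x^2*y^2 - x^2*z^2 - x*y*z + x^2 + y^2 + z^2 - 2
trace(b^-1 a b^-1 a^3) = trace(a b^-1 a^3) trace(b) - trace(a b^-1 a^3 b)  (eliminate b^-1) = x^4*y^2 - 2*x^3*y*z - 2*x^2*y^2 + x^2*z^2 + 3*x*y*z - x^2 - z^2 + 2
use: trace(a^2 b^-2 a b^-1 a) = trace(b^-1 a b^-1 a^3) trace(b) - trace(b^-1 a b^-1 a^3 b)  (eliminate b^-1) = x^4*y^3 - 2*x^3*y^2*z - x^4*y - 2*x^2*y^3 + x^2*y*z^2 + x^3*z + 3*x*y^2*z + 2*x^2*y - y*z^2 - 2*x*z + y
trace(a^2 b^-2 a) = trace(b^-1 a^3) trace(b) - trace(b^-1 a^3 b) = x^3*y^2 - x^2*y*z - x^3 - 2*x*y^2 + y*z + 3*x
assemble the triple (trace(r) - 2; trace(r a) - x; trace(r b) - y)

x^3*y^3 - 2*x^2*y^2*z - x^3*y - x*y^3 + x*y*z^2 + x^2*z + y^2*z + x*y - z - 2; x^4*y^3 - 2*x^3*y^2*z - x^4*y - 2*x^2*y^3 + x^2*y*z^2 + x^3*z + 3*x*y^2*z + 2*x^2*y - y*z^2 - 2*x*z - x + y; x^3*y^2 - x^2*y*z - x^3 - 2*x*y^2 + y*z + 3*x - y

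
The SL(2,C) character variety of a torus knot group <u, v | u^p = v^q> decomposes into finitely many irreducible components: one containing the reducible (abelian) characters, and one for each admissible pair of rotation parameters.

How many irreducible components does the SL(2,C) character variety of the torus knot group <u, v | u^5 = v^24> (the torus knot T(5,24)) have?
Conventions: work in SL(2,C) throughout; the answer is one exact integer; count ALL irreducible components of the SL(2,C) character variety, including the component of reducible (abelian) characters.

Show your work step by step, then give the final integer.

47

For T(5,24): irreducibility forces the central element u^5 = v^24 to one of +I, -I.
On an irreducible component, tr(u) is locked at 2*cos(pi*alpha/5) for some alpha in 1..4, and tr(v) at 2*cos(pi*beta/24) for some beta in 1..23.
The two central values (-1)^alpha I and (-1)^beta I must be the same matrix, so alpha and beta share a parity.
Enumerate parity-matched pairs: 2*12 odd-odd plus 2*11 even-even gives 46.
That is 46 components of irreducible characters, and with the reducible (abelian) component the total is 47.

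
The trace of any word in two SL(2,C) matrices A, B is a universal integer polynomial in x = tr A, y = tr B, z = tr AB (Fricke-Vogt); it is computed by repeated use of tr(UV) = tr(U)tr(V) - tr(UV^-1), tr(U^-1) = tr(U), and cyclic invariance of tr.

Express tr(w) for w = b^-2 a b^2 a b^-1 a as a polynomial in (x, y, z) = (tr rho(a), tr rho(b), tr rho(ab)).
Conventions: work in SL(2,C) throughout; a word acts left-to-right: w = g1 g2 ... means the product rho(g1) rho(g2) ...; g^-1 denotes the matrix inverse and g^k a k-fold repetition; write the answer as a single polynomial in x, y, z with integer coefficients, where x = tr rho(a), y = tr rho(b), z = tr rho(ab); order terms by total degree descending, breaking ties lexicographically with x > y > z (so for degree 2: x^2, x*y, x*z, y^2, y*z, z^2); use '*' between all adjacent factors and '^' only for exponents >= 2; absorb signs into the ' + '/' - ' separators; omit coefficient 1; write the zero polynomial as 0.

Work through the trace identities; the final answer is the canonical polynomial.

and tr(a^2 b) = tr(a)*tr(b a) - tr(b)  (reduce the a square) = x*z - y
next, tr(a^2) = tr(a)*tr(a) - tr(1)  (reduce the a square) = x^2 - 2
tr(b^2 a^2) = tr(b)*tr(a^2 b) - tr(a^2)  (reduce the b square) = x*y*z - x^2 - y^2 + 2
next, tr(b^2 a) = tr(b)*tr(a b) - tr(a)  (reduce the b square) = y*z - x
next, tr(a b^2 a^2) = tr(a)*tr(b^2 a^2) - tr(b^2 a)  (reduce the a square) = x^2*y*z - x^3 - x*y^2 - y*z + 3*x
tr(b a b a) = tr(b a)*tr(b a) - tr(1)  (split on b) = z^2 - 2
and tr(a^2 b a b) = tr(a)*tr(b a b a) - tr(b a b)  (reduce the a square) = x*z^2 - y*z - x
next, tr(a^2 b a) = tr(a)*tr(b a^2) - tr(b a)  (reduce the a square) = x^2*z - x*y - z
next, tr(a b^2 a^2 b) = tr(b)*tr(a^2 b a b) - tr(a^2 b a)  (reduce the b square) = x*y*z^2 - x^2*z - y^2*z + z
and tr(a b^-1 a b^2 a) = tr(a b^2 a^2)*tr(b) - tr(a b^2 a^2 b)  (eliminate b^-1) = x^2*y^2*z - x^3*y - x*y^3 - x*y*z^2 + x^2*z + 3*x*y - z
next, tr(b^2 a b a) = tr(b)*tr(a b a b) - tr(a b a)  (reduce the b square) = y*z^2 - x*z - y
tr(b^2 a b) = tr(b)*tr(b a b) - tr(b a)  (reduce the b square) = y^2*z - x*y - z
tr(a b^2 a b a) = tr(a)*tr(b^2 a b a) - tr(b^2 a b)  (reduce the a square) = x*y*z^2 - x^2*z - y^2*z + z
next, tr(a b a b a b) = tr(b a)*tr(b a b a) - tr(b^-1 a^-1)  (split on b) = z^3 - 3*z
tr(a b^2 a b a b) = tr(b)*tr(a b a b a b) - tr(a b a b a)  (reduce the b square) = y*z^3 - x*z^2 - 2*y*z + x
and tr(a b^-1 a b^2 a b) = tr(a b^2 a b a)*tr(b) - tr(a b^2 a b a b)  (eliminate b^-1) = x*y^2*z^2 - x^2*y*z - y^3*z - y*z^3 + x*z^2 + 3*y*z - x
next, tr(b^-1 a b^2 a b^-1 a) = tr(a b^-1 a b^2 a)*tr(b) - tr(a b^-1 a b^2 a b)  (eliminate b^-1) = x^2*y^3*z - x^3*y^2 - x*y^4 - 2*x*y^2*z^2 + 2*x^2*y*z + y^3*z + y*z^3 + 3*x*y^2 - x*z^2 - 4*y*z + x
and tr(a b^2 a b^-1 a) = tr(a^2 b^2 a)*tr(b) - tr(a^2 b^2 a b)  (eliminate b^-1) = x^2*y^2*z - x^3*y - x*y^3 - x*y*z^2 + x^2*z + 3*x*y - z
and tr(b^-2 a b^2 a b^-1 a) = tr(b^-1 a b^2 a b^-1 a)*tr(b) - tr(b^-1 a b^2 a b^-1 a b)  (eliminate b^-1) = x^2*y^4*z - x^3*y^3 - x*y^5 - 2*x*y^3*z^2 + x^2*y^2*z + y^4*z + y^2*z^3 + x^3*y + 4*x*y^3 - x^2*z - 4*y^2*z - 2*x*y + z

x^2*y^4*z - x^3*y^3 - x*y^5 - 2*x*y^3*z^2 + x^2*y^2*z + y^4*z + y^2*z^3 + x^3*y + 4*x*y^3 - x^2*z - 4*y^2*z - 2*x*y + z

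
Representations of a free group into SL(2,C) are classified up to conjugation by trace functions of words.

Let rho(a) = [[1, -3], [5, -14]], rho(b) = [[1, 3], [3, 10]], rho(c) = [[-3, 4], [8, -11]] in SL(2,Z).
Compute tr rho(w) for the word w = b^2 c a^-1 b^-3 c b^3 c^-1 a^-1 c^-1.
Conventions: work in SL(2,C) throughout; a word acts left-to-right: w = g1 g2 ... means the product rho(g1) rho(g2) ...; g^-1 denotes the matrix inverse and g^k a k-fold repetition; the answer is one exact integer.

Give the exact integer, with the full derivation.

52363440558878

rho(b) = [[1, 3], [3, 10]]
... * rho(b) = [[1, 3], [3, 10]]  ->  [[10, 33], [33, 109]]
... * rho(c) = [[-3, 4], [8, -11]]  ->  [[234, -323], [773, -1067]]
... * rho(a^-1) = [[-14, 3], [-5, 1]]  ->  [[-1661, 379], [-5487, 1252]]
... * rho(b^-1) = [[10, -3], [-3, 1]]  ->  [[-17747, 5362], [-58626, 17713]]
... * rho(b^-1) = [[10, -3], [-3, 1]]  ->  [[-193556, 58603], [-639399, 193591]]
... * rho(b^-1) = [[10, -3], [-3, 1]]  ->  [[-2111369, 639271], [-6974763, 2111788]]
... * rho(c) = [[-3, 4], [8, -11]]  ->  [[11448275, -15477457], [37818593, -51128720]]
... * rho(b) = [[1, 3], [3, 10]]  ->  [[-34984096, -120429745], [-115567567, -397831421]]
... * rho(b) = [[1, 3], [3, 10]]  ->  [[-396273331, -1309249738], [-1309061830, -4325016911]]
... * rho(b) = [[1, 3], [3, 10]]  ->  [[-4324022545, -14281317373], [-14284112563, -47177354600]]
... * rho(c^-1) = [[-11, -4], [-8, -3]]  ->  [[161814786979, 60140042299], [534544074993, 198668514052]]
... * rho(a^-1) = [[-14, 3], [-5, 1]]  ->  [[-2566107229201, 545584403236], [-8476959620162, 1802300739031]]
... * rho(c^-1) = [[-11, -4], [-8, -3]]  ->  [[23862504295323, 8627675707096], [78828149909534, 28500936263555]]
tr = 23862504295323 + 28500936263555 = 52363440558878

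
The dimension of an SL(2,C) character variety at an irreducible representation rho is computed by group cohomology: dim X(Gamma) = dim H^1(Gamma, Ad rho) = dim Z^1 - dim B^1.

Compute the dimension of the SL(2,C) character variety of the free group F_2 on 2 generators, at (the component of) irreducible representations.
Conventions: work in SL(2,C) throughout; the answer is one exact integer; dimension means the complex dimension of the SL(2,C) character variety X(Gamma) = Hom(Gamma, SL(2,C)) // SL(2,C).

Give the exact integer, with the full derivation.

Here Gamma is free of rank 2 — no relator constrains a cocycle.
So Z^1 = (sl_2)^2 in full: dim Z^1 = 6.
At an irreducible rho the centralizer of the image in sl_2 is 0, so the coboundary map sl_2 -> Z^1 is injective: dim B^1 = 3.
Therefore dim X = 6 - 3 = 3.

3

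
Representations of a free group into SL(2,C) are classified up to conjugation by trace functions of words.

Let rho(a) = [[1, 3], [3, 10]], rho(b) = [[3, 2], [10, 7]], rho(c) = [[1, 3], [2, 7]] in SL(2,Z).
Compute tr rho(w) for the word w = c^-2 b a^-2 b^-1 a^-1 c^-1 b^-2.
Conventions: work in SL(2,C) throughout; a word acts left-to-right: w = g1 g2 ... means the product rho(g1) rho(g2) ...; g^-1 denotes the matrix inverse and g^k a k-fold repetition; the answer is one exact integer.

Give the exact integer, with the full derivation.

-633098560

rho(c^-1) = [[7, -3], [-2, 1]]
... * rho(c^-1) = [[7, -3], [-2, 1]]  ->  [[55, -24], [-16, 7]]
... * rho(b) = [[3, 2], [10, 7]]  ->  [[-75, -58], [22, 17]]
... * rho(a^-1) = [[10, -3], [-3, 1]]  ->  [[-576, 167], [169, -49]]
... * rho(a^-1) = [[10, -3], [-3, 1]]  ->  [[-6261, 1895], [1837, -556]]
... * rho(b^-1) = [[7, -2], [-10, 3]]  ->  [[-62777, 18207], [18419, -5342]]
... * rho(a^-1) = [[10, -3], [-3, 1]]  ->  [[-682391, 206538], [200216, -60599]]
... * rho(c^-1) = [[7, -3], [-2, 1]]  ->  [[-5189813, 2253711], [1522710, -661247]]
... * rho(b^-1) = [[7, -2], [-10, 3]]  ->  [[-58865801, 17140759], [17271440, -5029161]]
... * rho(b^-1) = [[7, -2], [-10, 3]]  ->  [[-583468197, 169153879], [171191690, -49630363]]
tr = -583468197 + -49630363 = -633098560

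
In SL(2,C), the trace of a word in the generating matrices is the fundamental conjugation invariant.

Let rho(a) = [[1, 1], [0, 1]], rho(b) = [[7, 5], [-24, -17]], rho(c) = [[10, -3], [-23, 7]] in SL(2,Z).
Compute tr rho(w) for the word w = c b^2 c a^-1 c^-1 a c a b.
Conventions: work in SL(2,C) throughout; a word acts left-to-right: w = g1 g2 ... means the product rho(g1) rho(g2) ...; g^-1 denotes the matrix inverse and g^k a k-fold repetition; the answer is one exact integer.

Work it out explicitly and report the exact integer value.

28800335

rho(c) = [[10, -3], [-23, 7]]
... * rho(b) = [[7, 5], [-24, -17]]  ->  [[142, 101], [-329, -234]]
... * rho(b) = [[7, 5], [-24, -17]]  ->  [[-1430, -1007], [3313, 2333]]
... * rho(c) = [[10, -3], [-23, 7]]  ->  [[8861, -2759], [-20529, 6392]]
... * rho(a^-1) = [[1, -1], [0, 1]]  ->  [[8861, -11620], [-20529, 26921]]
... * rho(c^-1) = [[7, 3], [23, 10]]  ->  [[-205233, -89617], [475480, 207623]]
... * rho(a) = [[1, 1], [0, 1]]  ->  [[-205233, -294850], [475480, 683103]]
... * rho(c) = [[10, -3], [-23, 7]]  ->  [[4729220, -1448251], [-10956569, 3355281]]
... * rho(a) = [[1, 1], [0, 1]]  ->  [[4729220, 3280969], [-10956569, -7601288]]
... * rho(b) = [[7, 5], [-24, -17]]  ->  [[-45638716, -32130373], [105734929, 74439051]]
tr = -45638716 + 74439051 = 28800335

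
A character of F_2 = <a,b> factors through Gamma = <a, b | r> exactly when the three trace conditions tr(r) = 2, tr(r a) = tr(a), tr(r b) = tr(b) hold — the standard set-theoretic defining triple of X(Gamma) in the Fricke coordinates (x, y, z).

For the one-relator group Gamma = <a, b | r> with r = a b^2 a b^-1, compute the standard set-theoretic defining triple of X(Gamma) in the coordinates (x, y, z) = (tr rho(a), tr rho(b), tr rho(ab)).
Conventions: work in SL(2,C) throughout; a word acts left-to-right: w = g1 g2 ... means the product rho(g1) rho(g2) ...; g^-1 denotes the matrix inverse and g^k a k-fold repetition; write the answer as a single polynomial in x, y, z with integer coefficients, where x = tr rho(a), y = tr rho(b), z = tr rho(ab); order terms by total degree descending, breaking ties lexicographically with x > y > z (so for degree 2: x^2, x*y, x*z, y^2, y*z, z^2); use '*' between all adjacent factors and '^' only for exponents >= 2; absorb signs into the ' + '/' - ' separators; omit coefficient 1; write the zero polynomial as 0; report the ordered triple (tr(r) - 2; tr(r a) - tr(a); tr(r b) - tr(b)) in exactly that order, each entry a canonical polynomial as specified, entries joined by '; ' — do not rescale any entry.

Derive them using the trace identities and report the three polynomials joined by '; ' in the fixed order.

x*y^2*z - x^2*y - y^3 - y*z^2 + x*z + 3*y - 2; x^2*y^2*z - x^3*y - x*y^3 - x*y*z^2 + x^2*z + 3*x*y - x - z; x*y*z - x^2 - y^2 - y + 2

tr(b^2 a) = tr(b) * tr(a b) - tr(a) = y*z - x
tr(b^2) = tr(b) * tr(b) - tr(1) = y^2 - 2
tr(a b^2 a) = tr(a) * tr(b^2 a) - tr(b^2) = x*y*z - x^2 - y^2 + 2
tr(a b a b) = tr(a b) * tr(a b) - tr(1) = z^2 - 2
tr(a b a) = tr(a) * tr(b a) - tr(b) = x*z - y
tr(a b^2 a b) = tr(b) * tr(a b a b) - tr(a b a) = y*z^2 - x*z - y
tr(a b^2 a b^-1) = tr(a b^2 a) * tr(b) - tr(a b^2 a b) = x*y^2*z - x^2*y - y^3 - y*z^2 + x*z + 3*y
tr(a^2 b^2 a) = tr(a) * tr(a b^2 a) - tr(a b^2) = x^2*y*z - x^3 - x*y^2 - y*z + 3*x
tr(b^2 a b) = tr(b) * tr(a b^2) - tr(a b) = y^2*z - x*y - z
tr(a^2 b^2 a b) = tr(a) * tr(b^2 a b a) - tr(b^2 a b) = x*y*z^2 - x^2*z - y^2*z + z
tr(a b^2 a b^-1 a) = tr(a^2 b^2 a) * tr(b) - tr(a^2 b^2 a b) = x^2*y^2*z - x^3*y - x*y^3 - x*y*z^2 + x^2*z + 3*x*y - z
assemble the triple (tr(r) - 2; tr(r a) - x; tr(r b) - y)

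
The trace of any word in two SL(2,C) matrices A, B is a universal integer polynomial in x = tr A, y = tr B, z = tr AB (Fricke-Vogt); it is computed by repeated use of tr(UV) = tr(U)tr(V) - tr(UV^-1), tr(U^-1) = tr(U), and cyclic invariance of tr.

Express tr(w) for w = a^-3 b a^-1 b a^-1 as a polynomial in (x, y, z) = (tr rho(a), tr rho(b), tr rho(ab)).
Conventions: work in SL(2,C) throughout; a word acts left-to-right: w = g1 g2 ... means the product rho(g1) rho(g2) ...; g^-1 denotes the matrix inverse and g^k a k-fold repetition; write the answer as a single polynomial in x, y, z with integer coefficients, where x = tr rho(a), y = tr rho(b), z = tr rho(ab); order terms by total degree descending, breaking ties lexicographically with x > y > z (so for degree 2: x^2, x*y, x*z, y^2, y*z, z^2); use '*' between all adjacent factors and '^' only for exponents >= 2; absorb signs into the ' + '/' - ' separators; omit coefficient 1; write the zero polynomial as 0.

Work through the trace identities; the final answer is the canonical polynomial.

tr(b^2) = tr(b)*tr(b) - tr(1) = y^2 - 2
tr(b^2 a) = tr(b)*tr(a b) - tr(a) = y*z - x
tr(a^-1 b^2) = tr(b^2)*tr(a) - tr(b^2 a) = x*y^2 - y*z - x
next, tr(b^2 a^-2) = tr(a^-1 b^2)*tr(a) - tr(a^-1 b^2 a) = x^2*y^2 - x*y*z - x^2 - y^2 + 2
next, tr(a^-1 b^2 a^-2) = tr(b^2 a^-2)*tr(a) - tr(b^2 a^-1) = x^3*y^2 - x^2*y*z - x^3 - 2*x*y^2 + y*z + 3*x
tr(b a^-4 b) = tr(a^-1 b^2 a^-2)*tr(a) - tr(a^-1 b^2 a^-1) = x^4*y^2 - x^3*y*z - x^4 - 3*x^2*y^2 + 2*x*y*z + 4*x^2 + y^2 - 2
tr(b a b a) = tr(a b)*tr(a b) - tr(1)   [split at repeated a] = z^2 - 2
next, tr(b a b a^-1) = tr(b a b)*tr(a) - tr(b a b a) = x*y*z - x^2 - z^2 + 2
tr(a^-2 b a b) = tr(b a b a^-1)*tr(a) - tr(b a b) = x^2*y*z - x^3 - x*z^2 - y*z + 3*x
next, tr(b a b a^-3) = tr(a^-2 b a b)*tr(a) - tr(a^-2 b a b a) = x^3*y*z - x^4 - x^2*z^2 - 2*x*y*z + 4*x^2 + z^2 - 2
tr(b a^-4 b a) = tr(b a b a^-3)*tr(a) - tr(b a b a^-2) = x^4*y*z - x^5 - x^3*z^2 - 3*x^2*y*z + 5*x^3 + 2*x*z^2 + y*z - 5*x
tr(a^-3 b a^-1 b a^-1) = tr(b a^-4 b)*tr(a) - tr(b a^-4 b a) = x^5*y^2 - 2*x^4*y*z - 3*x^3*y^2 + x^3*z^2 + 5*x^2*y*z - x^3 + x*y^2 - 2*x*z^2 - y*z + 3*x

x^5*y^2 - 2*x^4*y*z - 3*x^3*y^2 + x^3*z^2 + 5*x^2*y*z - x^3 + x*y^2 - 2*x*z^2 - y*z + 3*x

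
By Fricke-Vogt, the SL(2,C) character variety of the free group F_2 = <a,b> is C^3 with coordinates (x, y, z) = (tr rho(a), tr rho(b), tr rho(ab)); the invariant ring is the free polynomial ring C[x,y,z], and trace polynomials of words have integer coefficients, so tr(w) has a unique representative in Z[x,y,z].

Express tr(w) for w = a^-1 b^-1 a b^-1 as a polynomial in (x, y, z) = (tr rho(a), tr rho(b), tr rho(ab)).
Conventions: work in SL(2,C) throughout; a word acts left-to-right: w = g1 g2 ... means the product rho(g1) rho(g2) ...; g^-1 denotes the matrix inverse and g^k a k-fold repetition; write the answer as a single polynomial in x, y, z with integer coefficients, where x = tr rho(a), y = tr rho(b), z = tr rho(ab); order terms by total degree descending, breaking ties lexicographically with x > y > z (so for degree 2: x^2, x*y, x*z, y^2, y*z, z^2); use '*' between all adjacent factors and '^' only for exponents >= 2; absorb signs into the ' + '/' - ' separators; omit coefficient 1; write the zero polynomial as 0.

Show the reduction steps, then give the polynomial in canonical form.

x*y*z - x^2 - z^2 + 2

reduce: tr(a b^-1) = tr(a)*tr(b) - tr(a b) = x*y - z
so tr(b^-1 a b^-1) = tr(a b^-1)*tr(b) - tr(a) = x*y^2 - y*z - x
so tr(a^2) = tr(a)*tr(a) - tr(1) = x^2 - 2
reduce: tr(a^2 b) = tr(a)*tr(b a) - tr(b) = x*z - y
reduce: tr(a b^-1 a) = tr(a^2)*tr(b) - tr(a^2 b) = x^2*y - x*z - y
tr(a b a b) = tr(b a)*tr(b a) - tr(1)   [split at repeated b] = z^2 - 2
reduce: tr(a b^-1 a b) = tr(a b a)*tr(b) - tr(a b a b) = x*y*z - y^2 - z^2 + 2
so tr(b^-1 a b^-1 a) = tr(a b^-1 a)*tr(b) - tr(a b^-1 a b) = x^2*y^2 - 2*x*y*z + z^2 - 2
tr(a^-1 b^-1 a b^-1) = tr(b^-1 a b^-1)*tr(a) - tr(b^-1 a b^-1 a) = x*y*z - x^2 - z^2 + 2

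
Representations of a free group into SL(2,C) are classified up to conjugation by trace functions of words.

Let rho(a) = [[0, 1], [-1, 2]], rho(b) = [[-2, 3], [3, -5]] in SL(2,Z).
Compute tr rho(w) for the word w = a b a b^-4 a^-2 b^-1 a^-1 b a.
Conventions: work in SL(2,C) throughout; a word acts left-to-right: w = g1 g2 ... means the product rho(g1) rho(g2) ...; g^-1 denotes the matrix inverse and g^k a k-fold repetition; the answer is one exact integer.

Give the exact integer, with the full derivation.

rho(a) = [[0, 1], [-1, 2]]
... * rho(b) = [[-2, 3], [3, -5]]  ->  [[3, -5], [8, -13]]
... * rho(a) = [[0, 1], [-1, 2]]  ->  [[5, -7], [13, -18]]
... * rho(b^-1) = [[-5, -3], [-3, -2]]  ->  [[-4, -1], [-11, -3]]
... * rho(b^-1) = [[-5, -3], [-3, -2]]  ->  [[23, 14], [64, 39]]
... * rho(b^-1) = [[-5, -3], [-3, -2]]  ->  [[-157, -97], [-437, -270]]
... * rho(b^-1) = [[-5, -3], [-3, -2]]  ->  [[1076, 665], [2995, 1851]]
... * rho(a^-1) = [[2, -1], [1, 0]]  ->  [[2817, -1076], [7841, -2995]]
... * rho(a^-1) = [[2, -1], [1, 0]]  ->  [[4558, -2817], [12687, -7841]]
... * rho(b^-1) = [[-5, -3], [-3, -2]]  ->  [[-14339, -8040], [-39912, -22379]]
... * rho(a^-1) = [[2, -1], [1, 0]]  ->  [[-36718, 14339], [-102203, 39912]]
... * rho(b) = [[-2, 3], [3, -5]]  ->  [[116453, -181849], [324142, -506169]]
... * rho(a) = [[0, 1], [-1, 2]]  ->  [[181849, -247245], [506169, -688196]]
tr = 181849 + -688196 = -506347

-506347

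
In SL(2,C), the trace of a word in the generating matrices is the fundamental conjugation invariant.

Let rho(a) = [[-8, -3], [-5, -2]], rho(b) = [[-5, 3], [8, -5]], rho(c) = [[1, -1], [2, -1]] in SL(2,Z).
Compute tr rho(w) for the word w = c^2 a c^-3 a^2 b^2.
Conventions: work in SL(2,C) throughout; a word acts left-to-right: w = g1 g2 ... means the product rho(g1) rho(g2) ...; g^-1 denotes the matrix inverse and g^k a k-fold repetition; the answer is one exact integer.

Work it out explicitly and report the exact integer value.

rho(c) = [[1, -1], [2, -1]]
... * rho(c) = [[1, -1], [2, -1]]  ->  [[-1, 0], [0, -1]]
... * rho(a) = [[-8, -3], [-5, -2]]  ->  [[8, 3], [5, 2]]
... * rho(c^-1) = [[-1, 1], [-2, 1]]  ->  [[-14, 11], [-9, 7]]
... * rho(c^-1) = [[-1, 1], [-2, 1]]  ->  [[-8, -3], [-5, -2]]
... * rho(c^-1) = [[-1, 1], [-2, 1]]  ->  [[14, -11], [9, -7]]
... * rho(a) = [[-8, -3], [-5, -2]]  ->  [[-57, -20], [-37, -13]]
... * rho(a) = [[-8, -3], [-5, -2]]  ->  [[556, 211], [361, 137]]
... * rho(b) = [[-5, 3], [8, -5]]  ->  [[-1092, 613], [-709, 398]]
... * rho(b) = [[-5, 3], [8, -5]]  ->  [[10364, -6341], [6729, -4117]]
tr = 10364 + -4117 = 6247

6247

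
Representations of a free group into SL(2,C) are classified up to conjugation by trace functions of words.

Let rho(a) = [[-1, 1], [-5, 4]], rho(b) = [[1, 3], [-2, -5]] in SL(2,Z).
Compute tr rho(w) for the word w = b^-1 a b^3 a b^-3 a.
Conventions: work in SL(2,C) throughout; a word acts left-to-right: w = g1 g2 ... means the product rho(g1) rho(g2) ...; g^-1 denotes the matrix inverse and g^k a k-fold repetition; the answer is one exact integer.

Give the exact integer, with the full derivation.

-5902430

rho(b^-1) = [[-5, -3], [2, 1]]
... * rho(a) = [[-1, 1], [-5, 4]]  ->  [[20, -17], [-7, 6]]
... * rho(b) = [[1, 3], [-2, -5]]  ->  [[54, 145], [-19, -51]]
... * rho(b) = [[1, 3], [-2, -5]]  ->  [[-236, -563], [83, 198]]
... * rho(b) = [[1, 3], [-2, -5]]  ->  [[890, 2107], [-313, -741]]
... * rho(a) = [[-1, 1], [-5, 4]]  ->  [[-11425, 9318], [4018, -3277]]
... * rho(b^-1) = [[-5, -3], [2, 1]]  ->  [[75761, 43593], [-26644, -15331]]
... * rho(b^-1) = [[-5, -3], [2, 1]]  ->  [[-291619, -183690], [102558, 64601]]
... * rho(b^-1) = [[-5, -3], [2, 1]]  ->  [[1090715, 691167], [-383588, -243073]]
... * rho(a) = [[-1, 1], [-5, 4]]  ->  [[-4546550, 3855383], [1598953, -1355880]]
tr = -4546550 + -1355880 = -5902430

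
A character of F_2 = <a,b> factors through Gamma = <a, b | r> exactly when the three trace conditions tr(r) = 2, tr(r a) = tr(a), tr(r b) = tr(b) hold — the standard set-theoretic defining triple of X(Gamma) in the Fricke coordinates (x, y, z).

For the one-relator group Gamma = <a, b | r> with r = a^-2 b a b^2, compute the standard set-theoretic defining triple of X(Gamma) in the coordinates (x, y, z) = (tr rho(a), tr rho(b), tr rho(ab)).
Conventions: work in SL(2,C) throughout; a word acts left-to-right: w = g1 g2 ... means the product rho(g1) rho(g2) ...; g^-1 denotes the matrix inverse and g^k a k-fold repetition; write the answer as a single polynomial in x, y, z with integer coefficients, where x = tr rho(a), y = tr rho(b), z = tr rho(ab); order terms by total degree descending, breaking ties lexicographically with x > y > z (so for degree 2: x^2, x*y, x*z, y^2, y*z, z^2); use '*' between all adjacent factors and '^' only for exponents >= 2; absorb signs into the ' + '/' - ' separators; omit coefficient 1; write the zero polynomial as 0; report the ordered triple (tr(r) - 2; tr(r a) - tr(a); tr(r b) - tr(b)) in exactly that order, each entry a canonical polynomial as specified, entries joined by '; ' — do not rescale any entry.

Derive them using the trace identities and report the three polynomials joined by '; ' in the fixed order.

tr(b a b) = tr(b) * tr(a b) - tr(a)  (reduce the b square) = y*z - x
tr(b a b^2) = tr(b) * tr(b a b) - tr(b a)  (reduce the b square) = y^2*z - x*y - z
tr(a b a b) = tr(b a) * tr(b a) - tr(1)  (split on b) = z^2 - 2
tr(a b a) = tr(a) * tr(b a) - tr(b)  (reduce the a square) = x*z - y
tr(b a b^2 a) = tr(b) * tr(a b a b) - tr(a b a)  (reduce the b square) = y*z^2 - x*z - y
tr(b a b^2 a^-1) = tr(b a b^2) * tr(a) - tr(b a b^2 a)  (eliminate a^-1) = x*y^2*z - x^2*y - y*z^2 + y
tr(a^-2 b a b^2) = tr(b a b^2 a^-1) * tr(a) - tr(b a b^2)  (eliminate a^-1) = x^2*y^2*z - x^3*y - x*y*z^2 - y^2*z + 2*x*y + z
tr(b a b^3) = tr(b) * tr(b^2 a b) - tr(b^2 a) = y^3*z - x*y^2 - 2*y*z + x
tr(b a b^3 a) = tr(b) * tr(a b a b^2) - tr(a b a b) = y^2*z^2 - x*y*z - y^2 - z^2 + 2
tr(b a b^3 a^-1) = tr(b a b^3) * tr(a) - tr(b a b^3 a) = x*y^3*z - x^2*y^2 - y^2*z^2 - x*y*z + x^2 + y^2 + z^2 - 2
tr(a^-2 b a b^3) = tr(b a b^3 a^-1) * tr(a) - tr(b a b^3) = x^2*y^3*z - x^3*y^2 - x*y^2*z^2 - x^2*y*z - y^3*z + x^3 + 2*x*y^2 + x*z^2 + 2*y*z - 3*x
assemble the triple (tr(r) - 2; tr(r a) - x; tr(r b) - y)

x^2*y^2*z - x^3*y - x*y*z^2 - y^2*z + 2*x*y + z - 2; x*y^2*z - x^2*y - y*z^2 - x + y; x^2*y^3*z - x^3*y^2 - x*y^2*z^2 - x^2*y*z - y^3*z + x^3 + 2*x*y^2 + x*z^2 + 2*y*z - 3*x - y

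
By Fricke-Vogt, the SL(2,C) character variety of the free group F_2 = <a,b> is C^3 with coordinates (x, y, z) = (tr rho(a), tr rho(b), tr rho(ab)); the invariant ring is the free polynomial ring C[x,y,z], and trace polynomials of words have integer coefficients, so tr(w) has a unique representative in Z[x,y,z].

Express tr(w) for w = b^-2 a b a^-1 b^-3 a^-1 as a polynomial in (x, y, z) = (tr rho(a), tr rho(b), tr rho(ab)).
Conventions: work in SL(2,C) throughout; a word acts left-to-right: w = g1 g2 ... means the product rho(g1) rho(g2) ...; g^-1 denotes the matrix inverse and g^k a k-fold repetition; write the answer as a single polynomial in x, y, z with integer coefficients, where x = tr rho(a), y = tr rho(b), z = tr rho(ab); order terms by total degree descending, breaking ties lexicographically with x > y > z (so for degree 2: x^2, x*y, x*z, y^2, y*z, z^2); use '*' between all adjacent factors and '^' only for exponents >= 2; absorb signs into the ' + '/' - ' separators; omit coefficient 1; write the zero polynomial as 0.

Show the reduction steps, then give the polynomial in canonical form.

trace(a^-1) = trace(a) = x
and trace(a^-1 b) = trace(b) trace(a) - trace(b a)  (eliminate a^-1) = x*y - z
and trace(a^-1 b^-1) = trace(a^-1) trace(b) - trace(a^-1 b)  (eliminate b^-1) = z
trace(b a b) = trace(b) trace(a b) - trace(a)  (reduce the b square) = y*z - x
trace(b a b a) = trace(a b) trace(a b) - trace(1)  (split on a) = z^2 - 2
trace(a^-1 b a b) = trace(b a b) trace(a) - trace(b a b a)  (eliminate a^-1) = x*y*z - x^2 - z^2 + 2
and trace(b^-1 a^-1 b a) = trace(a^-1 b a) trace(b) - trace(a^-1 b a b)  (eliminate b^-1) = -x*y*z + x^2 + y^2 + z^2 - 2
and trace(a b a) = trace(a) trace(b a) - trace(b)  (reduce the a square) = x*z - y
trace(b a b a b) = trace(b) trace(a b a b) - trace(a b a)  (reduce the b square) = y*z^2 - x*z - y
and trace(b a b a b a) = trace(b a) trace(b a b a) - trace(b^-1 a^-1)  (split on b) = z^3 - 3*z
next, trace(a^-1 b a b a b) = trace(b a b a b) trace(a) - trace(b a b a b a)  (eliminate a^-1) = x*y*z^2 - x^2*z - z^3 - x*y + 3*z
and trace(a^-1 b a b a b^-1) = trace(a^-1 b a b a) trace(b) - trace(a^-1 b a b a b)  (eliminate b^-1) = -x*y*z^2 + x^2*z + y^2*z + z^3 - 3*z
and trace(b^-2 a^-1 b a b a) = trace(a^-1 b a b a b^-1) trace(b) - trace(a^-1 b a b a)  (eliminate b^-1) = -x*y^2*z^2 + x^2*y*z + y^3*z + y*z^3 - 4*y*z + x
and trace(a b a^-1 b^-2 a^-1 b) = trace(b^-2 a^-1 b a b) trace(a) - trace(b^-2 a^-1 b a b a)  (eliminate a^-1) = x*y^2*z^2 - 2*x^2*y*z - y^3*z - y*z^3 + x^3 + x*y^2 + x*z^2 + 4*y*z - 3*x
and trace(a b a^-1 b^-2 a^-1 b^-1) = trace(a b a^-1 b^-2 a^-1) trace(b) - trace(a b a^-1 b^-2 a^-1 b)  (eliminate b^-1) = -x*y^2*z^2 + 2*x^2*y*z + y^3*z + y*z^3 - x^3 - x*y^2 - x*z^2 - 3*y*z + 3*x
and trace(b^-1 a^-1 b^-2 a b a^-1 b^-1) = trace(a b a^-1 b^-2 a^-1 b^-1) trace(b) - trace(a b a^-1 b^-2 a^-1)  (eliminate b^-1) = -x*y^3*z^2 + 2*x^2*y^2*z + y^4*z + y^2*z^3 - x^3*y - x*y^3 - x*y*z^2 - 3*y^2*z + 3*x*y - z
trace(b^-1 a^-1 b^-2 a b a^-1) = trace(a b a^-1 b^-1 a^-1 b^-1) trace(b) - trace(a b a^-1 b^-1 a^-1)  (eliminate b^-1) = -x*y^2*z^2 + x^2*y*z + y^3*z + y*z^3 - 3*y*z - x
and trace(b^-2 a b a^-1 b^-3 a^-1) = trace(b^-1 a^-1 b^-2 a b a^-1 b^-1) trace(b) - trace(b^-1 a^-1 b^-2 a b a^-1)  (eliminate b^-1) = -x*y^4*z^2 + 2*x^2*y^3*z + y^5*z + y^3*z^3 - x^3*y^2 - x*y^4 - x^2*y*z - 4*y^3*z - y*z^3 + 3*x*y^2 + 2*y*z + x

-x*y^4*z^2 + 2*x^2*y^3*z + y^5*z + y^3*z^3 - x^3*y^2 - x*y^4 - x^2*y*z - 4*y^3*z - y*z^3 + 3*x*y^2 + 2*y*z + x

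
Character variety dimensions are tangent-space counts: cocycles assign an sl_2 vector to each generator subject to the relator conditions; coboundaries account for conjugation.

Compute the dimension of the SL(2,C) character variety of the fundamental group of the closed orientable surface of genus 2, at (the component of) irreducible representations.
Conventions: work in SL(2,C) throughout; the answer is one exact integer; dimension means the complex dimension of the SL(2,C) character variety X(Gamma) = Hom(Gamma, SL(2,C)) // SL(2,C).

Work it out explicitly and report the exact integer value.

The genus-2 surface group: 2g = 4 generators, one relator prod [a_i, b_i].
Unconstrained cocycle data is one sl_2 vector per generator (12 dimensions), cut by the relator condition d_2(z) = 0.
d_2 is surjective at irreducible rho (its cokernel H^2 is dual to H^0 = 0), so dim Z^1 = 12 - 3 = 9.
As always at irreducible rho, dim B^1 = 3.
Hence dim X = 9 - 3 = 6.

6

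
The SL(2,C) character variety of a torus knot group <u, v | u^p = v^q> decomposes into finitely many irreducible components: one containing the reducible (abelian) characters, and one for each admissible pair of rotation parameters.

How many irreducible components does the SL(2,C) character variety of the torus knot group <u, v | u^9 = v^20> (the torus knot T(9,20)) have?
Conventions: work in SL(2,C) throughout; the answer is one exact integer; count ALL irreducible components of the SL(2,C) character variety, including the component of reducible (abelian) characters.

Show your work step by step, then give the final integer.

In the torus knot group T(9,20), u^9 = v^20 is central, so an irreducible representation sends it to +I or -I (Schur).
So on each irreducible component the traces are pinned: tr(u) = 2*cos(pi*alpha/9) with 1 <= alpha <= 8, tr(v) = 2*cos(pi*beta/20) with 1 <= beta <= 19.
Consistency of u^9 = (-1)^alpha I with v^20 = (-1)^beta I forces alpha = beta (mod 2).
count pairs: odd alpha (4 choices) x odd beta (10), plus even alpha (4) x even beta (9): 4*10 + 4*9 = 76.
Total: 76 irreducible-character components + 1 reducible (abelian) component = 77.

77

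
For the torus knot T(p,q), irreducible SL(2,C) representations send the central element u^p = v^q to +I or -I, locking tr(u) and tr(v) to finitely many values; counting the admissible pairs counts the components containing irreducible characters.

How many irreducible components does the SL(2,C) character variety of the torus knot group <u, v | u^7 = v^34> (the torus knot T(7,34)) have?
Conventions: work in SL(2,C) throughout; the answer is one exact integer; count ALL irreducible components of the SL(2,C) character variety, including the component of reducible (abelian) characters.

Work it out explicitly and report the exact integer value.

Gamma = < u, v | u^7 = v^34 > (torus knot T(7,34)); the central element u^7 = v^34 acts as +I or -I in any irreducible SL(2,C) representation.
On an irreducible component, tr(u) is locked at 2*cos(pi*alpha/7) for some alpha in 1..6, and tr(v) at 2*cos(pi*beta/34) for some beta in 1..33.
The two central values (-1)^alpha I and (-1)^beta I must be the same matrix, so alpha and beta share a parity.
count pairs: odd alpha (3 choices) x odd beta (17), plus even alpha (3) x even beta (16): 3*17 + 3*16 = 99.
That is 99 components of irreducible characters, and with the reducible (abelian) component the total is 100.

100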